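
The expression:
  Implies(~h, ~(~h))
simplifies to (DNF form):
h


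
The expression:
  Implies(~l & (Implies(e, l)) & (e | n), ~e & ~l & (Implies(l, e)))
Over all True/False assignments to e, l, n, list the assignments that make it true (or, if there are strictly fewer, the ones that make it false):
is always true.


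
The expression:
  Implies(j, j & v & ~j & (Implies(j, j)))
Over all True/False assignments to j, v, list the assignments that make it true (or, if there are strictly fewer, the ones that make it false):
is true only for:
  j=False, v=False;
  j=False, v=True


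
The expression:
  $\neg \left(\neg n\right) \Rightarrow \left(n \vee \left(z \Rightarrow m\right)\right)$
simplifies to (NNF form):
$\text{True}$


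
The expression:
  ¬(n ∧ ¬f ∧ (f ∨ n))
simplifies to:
f ∨ ¬n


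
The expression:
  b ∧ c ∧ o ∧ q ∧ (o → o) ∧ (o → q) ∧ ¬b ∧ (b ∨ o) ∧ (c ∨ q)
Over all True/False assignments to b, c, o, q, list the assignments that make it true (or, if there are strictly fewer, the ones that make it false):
is never true.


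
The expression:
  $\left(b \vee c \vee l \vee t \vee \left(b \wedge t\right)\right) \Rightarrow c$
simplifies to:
$c \vee \left(\neg b \wedge \neg l \wedge \neg t\right)$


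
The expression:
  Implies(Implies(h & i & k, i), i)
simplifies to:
i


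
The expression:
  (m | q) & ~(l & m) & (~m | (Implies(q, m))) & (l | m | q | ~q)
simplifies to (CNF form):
(m | q) & (~l | ~m)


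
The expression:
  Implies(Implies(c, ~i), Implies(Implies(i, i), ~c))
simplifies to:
i | ~c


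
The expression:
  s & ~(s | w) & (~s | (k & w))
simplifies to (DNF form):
False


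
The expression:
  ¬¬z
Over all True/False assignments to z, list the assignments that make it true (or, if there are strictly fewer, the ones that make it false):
is true only for:
  z=True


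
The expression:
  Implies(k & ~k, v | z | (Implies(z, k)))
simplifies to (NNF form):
True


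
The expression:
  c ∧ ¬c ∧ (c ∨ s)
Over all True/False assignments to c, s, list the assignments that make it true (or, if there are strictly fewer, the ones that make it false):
is never true.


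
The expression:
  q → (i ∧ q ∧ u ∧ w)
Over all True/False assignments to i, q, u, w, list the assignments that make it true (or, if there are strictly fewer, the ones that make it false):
is false only for:
  i=False, q=True, u=False, w=False;
  i=False, q=True, u=False, w=True;
  i=False, q=True, u=True, w=False;
  i=False, q=True, u=True, w=True;
  i=True, q=True, u=False, w=False;
  i=True, q=True, u=False, w=True;
  i=True, q=True, u=True, w=False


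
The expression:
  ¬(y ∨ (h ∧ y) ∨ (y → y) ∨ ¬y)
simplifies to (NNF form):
False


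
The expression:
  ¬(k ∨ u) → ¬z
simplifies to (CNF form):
k ∨ u ∨ ¬z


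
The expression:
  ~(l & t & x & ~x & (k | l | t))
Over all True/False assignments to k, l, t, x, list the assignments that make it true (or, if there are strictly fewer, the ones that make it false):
is always true.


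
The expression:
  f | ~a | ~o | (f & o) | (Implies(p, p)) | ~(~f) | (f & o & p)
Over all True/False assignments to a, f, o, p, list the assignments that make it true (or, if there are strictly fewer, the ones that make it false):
is always true.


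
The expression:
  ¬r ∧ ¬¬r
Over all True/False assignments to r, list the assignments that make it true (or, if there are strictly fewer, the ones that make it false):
is never true.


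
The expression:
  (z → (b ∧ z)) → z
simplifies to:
z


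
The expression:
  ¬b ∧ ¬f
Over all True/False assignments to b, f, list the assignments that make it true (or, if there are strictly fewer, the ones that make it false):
is true only for:
  b=False, f=False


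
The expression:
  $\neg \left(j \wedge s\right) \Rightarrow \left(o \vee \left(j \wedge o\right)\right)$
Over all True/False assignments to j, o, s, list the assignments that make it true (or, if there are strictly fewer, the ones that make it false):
is false only for:
  j=False, o=False, s=False;
  j=False, o=False, s=True;
  j=True, o=False, s=False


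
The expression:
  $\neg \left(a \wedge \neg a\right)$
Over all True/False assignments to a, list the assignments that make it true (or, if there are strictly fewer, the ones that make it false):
is always true.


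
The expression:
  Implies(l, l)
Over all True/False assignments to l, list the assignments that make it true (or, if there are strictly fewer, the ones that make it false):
is always true.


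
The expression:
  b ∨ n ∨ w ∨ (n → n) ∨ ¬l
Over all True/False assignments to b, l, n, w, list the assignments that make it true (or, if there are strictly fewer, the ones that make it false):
is always true.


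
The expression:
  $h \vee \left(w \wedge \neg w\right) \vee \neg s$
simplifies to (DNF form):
$h \vee \neg s$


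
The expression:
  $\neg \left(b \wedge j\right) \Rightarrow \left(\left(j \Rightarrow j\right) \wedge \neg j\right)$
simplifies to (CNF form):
$b \vee \neg j$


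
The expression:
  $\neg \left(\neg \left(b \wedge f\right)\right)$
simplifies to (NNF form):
$b \wedge f$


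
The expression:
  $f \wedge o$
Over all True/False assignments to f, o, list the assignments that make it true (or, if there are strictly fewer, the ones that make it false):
is true only for:
  f=True, o=True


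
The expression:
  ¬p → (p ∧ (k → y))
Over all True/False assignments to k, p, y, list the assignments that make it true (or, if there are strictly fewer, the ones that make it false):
is true only for:
  k=False, p=True, y=False;
  k=False, p=True, y=True;
  k=True, p=True, y=False;
  k=True, p=True, y=True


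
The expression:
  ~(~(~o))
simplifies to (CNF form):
~o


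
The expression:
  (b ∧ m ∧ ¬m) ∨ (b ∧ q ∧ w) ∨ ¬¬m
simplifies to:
m ∨ (b ∧ q ∧ w)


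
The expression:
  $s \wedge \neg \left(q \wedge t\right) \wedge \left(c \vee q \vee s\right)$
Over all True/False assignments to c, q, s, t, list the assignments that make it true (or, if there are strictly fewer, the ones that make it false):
is true only for:
  c=False, q=False, s=True, t=False;
  c=False, q=False, s=True, t=True;
  c=False, q=True, s=True, t=False;
  c=True, q=False, s=True, t=False;
  c=True, q=False, s=True, t=True;
  c=True, q=True, s=True, t=False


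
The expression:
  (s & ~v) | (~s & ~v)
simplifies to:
~v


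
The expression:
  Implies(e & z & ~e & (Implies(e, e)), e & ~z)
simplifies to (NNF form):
True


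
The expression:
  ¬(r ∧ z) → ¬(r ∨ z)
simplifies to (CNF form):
(r ∨ ¬z) ∧ (z ∨ ¬r)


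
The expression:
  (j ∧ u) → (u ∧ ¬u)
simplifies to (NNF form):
¬j ∨ ¬u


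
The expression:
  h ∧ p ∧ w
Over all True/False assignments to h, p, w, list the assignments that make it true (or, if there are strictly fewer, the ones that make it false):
is true only for:
  h=True, p=True, w=True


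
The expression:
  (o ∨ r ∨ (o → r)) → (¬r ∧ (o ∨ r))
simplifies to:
o ∧ ¬r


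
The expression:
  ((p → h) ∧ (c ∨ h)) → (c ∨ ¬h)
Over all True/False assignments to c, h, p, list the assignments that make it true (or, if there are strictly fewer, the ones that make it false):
is false only for:
  c=False, h=True, p=False;
  c=False, h=True, p=True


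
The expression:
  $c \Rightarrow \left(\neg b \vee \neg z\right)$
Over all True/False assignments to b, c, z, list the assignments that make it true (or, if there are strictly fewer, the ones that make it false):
is false only for:
  b=True, c=True, z=True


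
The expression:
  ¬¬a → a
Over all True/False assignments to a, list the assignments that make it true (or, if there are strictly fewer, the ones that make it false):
is always true.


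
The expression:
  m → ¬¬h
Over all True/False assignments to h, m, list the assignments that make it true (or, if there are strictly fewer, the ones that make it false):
is false only for:
  h=False, m=True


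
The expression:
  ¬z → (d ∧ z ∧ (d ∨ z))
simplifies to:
z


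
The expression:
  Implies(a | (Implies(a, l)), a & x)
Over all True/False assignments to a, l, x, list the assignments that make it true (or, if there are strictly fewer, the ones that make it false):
is true only for:
  a=True, l=False, x=True;
  a=True, l=True, x=True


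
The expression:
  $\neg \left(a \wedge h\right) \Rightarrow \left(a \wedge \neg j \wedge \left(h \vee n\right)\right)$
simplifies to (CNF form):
$a \wedge \left(h \vee n\right) \wedge \left(h \vee \neg j\right)$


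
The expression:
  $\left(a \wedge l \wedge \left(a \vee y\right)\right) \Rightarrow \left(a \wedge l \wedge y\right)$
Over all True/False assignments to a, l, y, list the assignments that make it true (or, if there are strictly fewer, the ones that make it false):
is false only for:
  a=True, l=True, y=False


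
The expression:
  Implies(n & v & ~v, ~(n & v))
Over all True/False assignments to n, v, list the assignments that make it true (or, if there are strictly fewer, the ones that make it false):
is always true.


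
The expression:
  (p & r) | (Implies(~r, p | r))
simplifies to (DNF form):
p | r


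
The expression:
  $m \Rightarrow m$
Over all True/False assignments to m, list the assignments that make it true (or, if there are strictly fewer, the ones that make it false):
is always true.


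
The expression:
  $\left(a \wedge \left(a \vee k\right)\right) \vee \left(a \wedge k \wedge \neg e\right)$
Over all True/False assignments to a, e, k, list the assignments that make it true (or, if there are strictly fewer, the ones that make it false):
is true only for:
  a=True, e=False, k=False;
  a=True, e=False, k=True;
  a=True, e=True, k=False;
  a=True, e=True, k=True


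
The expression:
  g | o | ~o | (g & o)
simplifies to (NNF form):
True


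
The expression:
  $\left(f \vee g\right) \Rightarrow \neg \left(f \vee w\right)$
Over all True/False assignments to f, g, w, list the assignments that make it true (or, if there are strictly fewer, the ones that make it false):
is true only for:
  f=False, g=False, w=False;
  f=False, g=False, w=True;
  f=False, g=True, w=False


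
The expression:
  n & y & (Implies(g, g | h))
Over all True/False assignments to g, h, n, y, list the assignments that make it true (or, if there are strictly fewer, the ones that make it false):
is true only for:
  g=False, h=False, n=True, y=True;
  g=False, h=True, n=True, y=True;
  g=True, h=False, n=True, y=True;
  g=True, h=True, n=True, y=True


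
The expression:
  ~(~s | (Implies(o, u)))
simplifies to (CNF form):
o & s & ~u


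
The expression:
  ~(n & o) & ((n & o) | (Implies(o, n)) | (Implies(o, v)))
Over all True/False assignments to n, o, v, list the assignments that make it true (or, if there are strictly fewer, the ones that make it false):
is false only for:
  n=False, o=True, v=False;
  n=True, o=True, v=False;
  n=True, o=True, v=True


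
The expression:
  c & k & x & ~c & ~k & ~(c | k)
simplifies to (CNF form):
False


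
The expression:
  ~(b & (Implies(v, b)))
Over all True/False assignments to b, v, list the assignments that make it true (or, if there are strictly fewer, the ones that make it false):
is true only for:
  b=False, v=False;
  b=False, v=True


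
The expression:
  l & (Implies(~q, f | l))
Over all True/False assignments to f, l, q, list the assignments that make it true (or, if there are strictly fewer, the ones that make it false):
is true only for:
  f=False, l=True, q=False;
  f=False, l=True, q=True;
  f=True, l=True, q=False;
  f=True, l=True, q=True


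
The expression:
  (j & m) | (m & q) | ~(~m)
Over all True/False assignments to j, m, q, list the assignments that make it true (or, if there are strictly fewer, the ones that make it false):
is true only for:
  j=False, m=True, q=False;
  j=False, m=True, q=True;
  j=True, m=True, q=False;
  j=True, m=True, q=True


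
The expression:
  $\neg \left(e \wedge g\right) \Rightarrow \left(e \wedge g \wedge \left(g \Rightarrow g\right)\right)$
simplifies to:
$e \wedge g$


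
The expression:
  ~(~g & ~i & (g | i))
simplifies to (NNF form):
True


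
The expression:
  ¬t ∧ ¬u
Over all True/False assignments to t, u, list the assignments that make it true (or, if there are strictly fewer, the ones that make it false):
is true only for:
  t=False, u=False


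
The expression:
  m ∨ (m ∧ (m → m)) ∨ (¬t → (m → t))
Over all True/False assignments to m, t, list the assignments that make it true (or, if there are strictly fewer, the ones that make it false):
is always true.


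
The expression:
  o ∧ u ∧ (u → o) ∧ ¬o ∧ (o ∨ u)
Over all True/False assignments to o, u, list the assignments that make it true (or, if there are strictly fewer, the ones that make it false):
is never true.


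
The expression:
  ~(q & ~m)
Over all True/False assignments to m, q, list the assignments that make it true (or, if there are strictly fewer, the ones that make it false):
is false only for:
  m=False, q=True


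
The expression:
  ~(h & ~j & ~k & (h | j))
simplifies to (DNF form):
j | k | ~h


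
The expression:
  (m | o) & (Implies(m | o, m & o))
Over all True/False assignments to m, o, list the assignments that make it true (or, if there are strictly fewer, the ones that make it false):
is true only for:
  m=True, o=True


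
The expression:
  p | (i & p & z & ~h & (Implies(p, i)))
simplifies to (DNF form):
p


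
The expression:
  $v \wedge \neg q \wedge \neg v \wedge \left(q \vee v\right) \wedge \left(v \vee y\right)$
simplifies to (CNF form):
$\text{False}$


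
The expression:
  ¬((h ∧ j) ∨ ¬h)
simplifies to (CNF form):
h ∧ ¬j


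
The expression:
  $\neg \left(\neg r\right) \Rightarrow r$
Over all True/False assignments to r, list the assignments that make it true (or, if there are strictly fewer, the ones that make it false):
is always true.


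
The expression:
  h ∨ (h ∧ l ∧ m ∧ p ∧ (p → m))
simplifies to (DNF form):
h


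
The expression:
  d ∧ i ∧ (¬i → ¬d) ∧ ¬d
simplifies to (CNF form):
False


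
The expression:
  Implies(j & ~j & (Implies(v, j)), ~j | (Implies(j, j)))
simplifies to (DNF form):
True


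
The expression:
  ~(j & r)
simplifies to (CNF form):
~j | ~r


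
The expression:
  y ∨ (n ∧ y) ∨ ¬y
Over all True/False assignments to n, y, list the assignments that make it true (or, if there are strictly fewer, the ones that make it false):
is always true.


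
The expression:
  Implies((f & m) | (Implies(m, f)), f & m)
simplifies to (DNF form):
m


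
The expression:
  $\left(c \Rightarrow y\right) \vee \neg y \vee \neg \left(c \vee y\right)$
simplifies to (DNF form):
$\text{True}$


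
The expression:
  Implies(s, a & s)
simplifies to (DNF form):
a | ~s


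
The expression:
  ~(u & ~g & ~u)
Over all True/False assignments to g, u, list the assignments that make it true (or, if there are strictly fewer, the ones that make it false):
is always true.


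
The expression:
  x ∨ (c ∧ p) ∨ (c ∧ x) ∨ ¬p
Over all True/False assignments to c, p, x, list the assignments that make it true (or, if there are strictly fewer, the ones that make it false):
is false only for:
  c=False, p=True, x=False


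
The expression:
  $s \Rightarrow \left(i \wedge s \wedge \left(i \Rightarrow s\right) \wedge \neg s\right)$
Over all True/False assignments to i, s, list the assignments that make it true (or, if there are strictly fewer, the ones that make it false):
is true only for:
  i=False, s=False;
  i=True, s=False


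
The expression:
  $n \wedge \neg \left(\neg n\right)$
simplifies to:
$n$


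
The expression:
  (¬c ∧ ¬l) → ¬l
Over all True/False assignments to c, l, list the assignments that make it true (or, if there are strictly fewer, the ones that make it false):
is always true.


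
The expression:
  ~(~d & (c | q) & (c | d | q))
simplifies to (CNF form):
(d | ~c) & (d | ~q)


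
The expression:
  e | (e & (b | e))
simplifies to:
e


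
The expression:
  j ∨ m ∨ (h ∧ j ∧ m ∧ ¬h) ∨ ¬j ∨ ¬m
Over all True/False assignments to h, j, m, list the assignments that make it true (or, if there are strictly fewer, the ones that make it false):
is always true.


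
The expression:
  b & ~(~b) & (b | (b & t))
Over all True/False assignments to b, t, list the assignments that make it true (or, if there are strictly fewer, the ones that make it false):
is true only for:
  b=True, t=False;
  b=True, t=True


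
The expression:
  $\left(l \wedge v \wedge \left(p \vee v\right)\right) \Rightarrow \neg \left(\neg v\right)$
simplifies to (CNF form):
$\text{True}$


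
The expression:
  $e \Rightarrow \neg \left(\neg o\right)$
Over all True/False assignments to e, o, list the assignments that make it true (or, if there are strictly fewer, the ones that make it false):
is false only for:
  e=True, o=False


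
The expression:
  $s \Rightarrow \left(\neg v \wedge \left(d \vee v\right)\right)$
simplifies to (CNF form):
$\left(d \vee \neg s\right) \wedge \left(\neg s \vee \neg v\right)$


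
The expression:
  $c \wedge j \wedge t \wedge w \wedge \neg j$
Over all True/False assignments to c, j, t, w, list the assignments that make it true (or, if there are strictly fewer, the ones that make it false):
is never true.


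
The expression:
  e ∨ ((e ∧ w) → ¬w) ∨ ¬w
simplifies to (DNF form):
True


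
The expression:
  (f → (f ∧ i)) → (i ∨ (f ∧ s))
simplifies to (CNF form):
f ∨ i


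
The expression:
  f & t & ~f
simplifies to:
False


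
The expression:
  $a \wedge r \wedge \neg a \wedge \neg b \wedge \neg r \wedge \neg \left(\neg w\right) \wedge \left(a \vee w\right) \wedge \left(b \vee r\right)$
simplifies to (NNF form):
$\text{False}$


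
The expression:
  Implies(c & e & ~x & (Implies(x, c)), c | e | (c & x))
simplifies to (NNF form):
True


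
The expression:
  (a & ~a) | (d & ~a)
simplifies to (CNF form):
d & ~a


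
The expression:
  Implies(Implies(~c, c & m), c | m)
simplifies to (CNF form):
True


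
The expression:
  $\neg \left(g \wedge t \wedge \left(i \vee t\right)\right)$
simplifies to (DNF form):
$\neg g \vee \neg t$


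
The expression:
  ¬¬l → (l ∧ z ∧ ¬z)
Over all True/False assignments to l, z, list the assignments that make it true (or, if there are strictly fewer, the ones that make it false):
is true only for:
  l=False, z=False;
  l=False, z=True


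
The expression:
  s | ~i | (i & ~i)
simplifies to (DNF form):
s | ~i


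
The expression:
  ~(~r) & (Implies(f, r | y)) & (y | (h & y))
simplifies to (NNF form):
r & y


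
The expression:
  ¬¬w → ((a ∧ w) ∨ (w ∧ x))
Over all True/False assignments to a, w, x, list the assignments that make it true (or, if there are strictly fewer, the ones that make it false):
is false only for:
  a=False, w=True, x=False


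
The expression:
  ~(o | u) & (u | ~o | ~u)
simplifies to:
~o & ~u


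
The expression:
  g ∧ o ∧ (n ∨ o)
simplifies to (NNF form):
g ∧ o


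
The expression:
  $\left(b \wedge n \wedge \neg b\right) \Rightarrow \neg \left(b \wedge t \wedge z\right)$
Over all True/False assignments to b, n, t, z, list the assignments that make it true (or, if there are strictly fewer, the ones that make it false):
is always true.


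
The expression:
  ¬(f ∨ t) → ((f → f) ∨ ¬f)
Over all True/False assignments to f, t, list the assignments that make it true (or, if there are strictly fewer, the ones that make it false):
is always true.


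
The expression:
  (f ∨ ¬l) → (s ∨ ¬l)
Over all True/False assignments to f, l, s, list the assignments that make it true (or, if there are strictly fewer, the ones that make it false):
is false only for:
  f=True, l=True, s=False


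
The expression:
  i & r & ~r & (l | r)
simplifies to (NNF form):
False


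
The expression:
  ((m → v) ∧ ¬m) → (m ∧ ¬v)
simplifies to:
m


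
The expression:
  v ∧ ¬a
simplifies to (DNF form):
v ∧ ¬a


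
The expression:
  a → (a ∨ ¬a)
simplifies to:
True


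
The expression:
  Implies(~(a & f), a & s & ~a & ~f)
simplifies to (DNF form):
a & f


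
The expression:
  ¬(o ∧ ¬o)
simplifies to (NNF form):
True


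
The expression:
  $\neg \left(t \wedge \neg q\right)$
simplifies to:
$q \vee \neg t$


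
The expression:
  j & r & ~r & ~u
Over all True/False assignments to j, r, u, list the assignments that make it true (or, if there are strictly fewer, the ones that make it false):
is never true.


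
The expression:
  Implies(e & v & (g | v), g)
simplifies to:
g | ~e | ~v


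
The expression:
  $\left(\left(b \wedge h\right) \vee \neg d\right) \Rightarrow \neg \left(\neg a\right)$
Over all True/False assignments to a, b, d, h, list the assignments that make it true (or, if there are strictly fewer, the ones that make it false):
is false only for:
  a=False, b=False, d=False, h=False;
  a=False, b=False, d=False, h=True;
  a=False, b=True, d=False, h=False;
  a=False, b=True, d=False, h=True;
  a=False, b=True, d=True, h=True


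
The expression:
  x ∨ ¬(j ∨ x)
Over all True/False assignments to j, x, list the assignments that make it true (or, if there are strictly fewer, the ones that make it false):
is false only for:
  j=True, x=False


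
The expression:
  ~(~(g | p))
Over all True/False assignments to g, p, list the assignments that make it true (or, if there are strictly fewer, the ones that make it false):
is false only for:
  g=False, p=False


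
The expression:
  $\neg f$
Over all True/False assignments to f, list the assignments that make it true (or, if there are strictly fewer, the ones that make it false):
is true only for:
  f=False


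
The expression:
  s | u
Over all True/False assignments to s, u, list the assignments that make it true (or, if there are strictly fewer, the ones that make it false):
is false only for:
  s=False, u=False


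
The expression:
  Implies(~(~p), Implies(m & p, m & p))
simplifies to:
True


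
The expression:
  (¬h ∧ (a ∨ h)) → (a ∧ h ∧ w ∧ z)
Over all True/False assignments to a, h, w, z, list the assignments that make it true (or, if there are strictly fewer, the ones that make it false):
is false only for:
  a=True, h=False, w=False, z=False;
  a=True, h=False, w=False, z=True;
  a=True, h=False, w=True, z=False;
  a=True, h=False, w=True, z=True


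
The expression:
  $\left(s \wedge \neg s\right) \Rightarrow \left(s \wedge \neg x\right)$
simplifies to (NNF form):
$\text{True}$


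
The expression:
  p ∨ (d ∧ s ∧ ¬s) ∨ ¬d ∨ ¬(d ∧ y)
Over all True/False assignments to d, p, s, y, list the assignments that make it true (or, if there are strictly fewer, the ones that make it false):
is false only for:
  d=True, p=False, s=False, y=True;
  d=True, p=False, s=True, y=True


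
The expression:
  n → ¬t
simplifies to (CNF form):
¬n ∨ ¬t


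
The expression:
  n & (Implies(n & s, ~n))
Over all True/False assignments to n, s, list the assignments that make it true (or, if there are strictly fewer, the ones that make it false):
is true only for:
  n=True, s=False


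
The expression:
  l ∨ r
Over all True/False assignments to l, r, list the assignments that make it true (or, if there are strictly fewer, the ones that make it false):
is false only for:
  l=False, r=False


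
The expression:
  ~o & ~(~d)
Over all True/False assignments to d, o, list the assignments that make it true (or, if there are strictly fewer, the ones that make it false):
is true only for:
  d=True, o=False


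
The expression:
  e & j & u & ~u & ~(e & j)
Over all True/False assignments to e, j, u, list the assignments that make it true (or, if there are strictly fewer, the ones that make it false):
is never true.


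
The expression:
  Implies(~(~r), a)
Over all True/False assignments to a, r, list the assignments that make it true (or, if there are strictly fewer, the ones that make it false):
is false only for:
  a=False, r=True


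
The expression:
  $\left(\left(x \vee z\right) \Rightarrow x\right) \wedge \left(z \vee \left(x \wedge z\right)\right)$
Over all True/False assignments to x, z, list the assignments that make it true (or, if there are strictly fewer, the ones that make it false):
is true only for:
  x=True, z=True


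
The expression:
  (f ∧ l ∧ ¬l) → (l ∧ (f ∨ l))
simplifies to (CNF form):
True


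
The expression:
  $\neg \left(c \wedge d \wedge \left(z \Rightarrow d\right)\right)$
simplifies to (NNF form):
$\neg c \vee \neg d$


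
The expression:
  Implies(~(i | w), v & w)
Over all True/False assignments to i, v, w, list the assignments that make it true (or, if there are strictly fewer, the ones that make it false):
is false only for:
  i=False, v=False, w=False;
  i=False, v=True, w=False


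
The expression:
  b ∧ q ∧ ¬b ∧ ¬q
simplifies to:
False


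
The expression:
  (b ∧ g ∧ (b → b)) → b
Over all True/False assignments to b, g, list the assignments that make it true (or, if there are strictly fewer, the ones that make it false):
is always true.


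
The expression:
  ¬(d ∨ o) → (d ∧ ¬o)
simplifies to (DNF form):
d ∨ o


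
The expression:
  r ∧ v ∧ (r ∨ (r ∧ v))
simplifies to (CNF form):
r ∧ v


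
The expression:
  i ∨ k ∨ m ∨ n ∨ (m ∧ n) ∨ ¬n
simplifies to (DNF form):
True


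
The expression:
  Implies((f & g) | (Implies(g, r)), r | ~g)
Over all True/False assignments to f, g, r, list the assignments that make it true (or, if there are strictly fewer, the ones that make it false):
is false only for:
  f=True, g=True, r=False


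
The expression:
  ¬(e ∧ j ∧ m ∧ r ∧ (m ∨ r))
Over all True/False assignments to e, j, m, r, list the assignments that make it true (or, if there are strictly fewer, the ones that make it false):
is false only for:
  e=True, j=True, m=True, r=True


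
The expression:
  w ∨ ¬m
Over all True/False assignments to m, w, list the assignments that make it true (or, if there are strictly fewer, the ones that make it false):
is false only for:
  m=True, w=False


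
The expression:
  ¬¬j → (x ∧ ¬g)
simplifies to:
(x ∧ ¬g) ∨ ¬j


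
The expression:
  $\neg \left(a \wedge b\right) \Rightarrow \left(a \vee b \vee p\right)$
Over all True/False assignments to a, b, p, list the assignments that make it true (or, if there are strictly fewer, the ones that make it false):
is false only for:
  a=False, b=False, p=False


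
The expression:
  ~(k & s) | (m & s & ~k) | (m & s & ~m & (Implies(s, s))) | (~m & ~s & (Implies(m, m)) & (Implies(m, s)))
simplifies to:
~k | ~s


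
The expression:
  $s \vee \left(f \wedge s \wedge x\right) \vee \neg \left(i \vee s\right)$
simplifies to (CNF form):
$s \vee \neg i$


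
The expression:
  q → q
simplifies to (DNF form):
True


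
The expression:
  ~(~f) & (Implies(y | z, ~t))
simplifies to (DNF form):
(f & ~t) | (f & ~y & ~z)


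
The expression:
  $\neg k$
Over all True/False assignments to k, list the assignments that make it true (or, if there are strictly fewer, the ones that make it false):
is true only for:
  k=False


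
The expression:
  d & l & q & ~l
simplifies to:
False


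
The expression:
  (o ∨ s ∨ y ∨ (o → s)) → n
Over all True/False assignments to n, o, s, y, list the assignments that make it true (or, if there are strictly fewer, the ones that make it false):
is true only for:
  n=True, o=False, s=False, y=False;
  n=True, o=False, s=False, y=True;
  n=True, o=False, s=True, y=False;
  n=True, o=False, s=True, y=True;
  n=True, o=True, s=False, y=False;
  n=True, o=True, s=False, y=True;
  n=True, o=True, s=True, y=False;
  n=True, o=True, s=True, y=True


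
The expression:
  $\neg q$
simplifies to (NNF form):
$\neg q$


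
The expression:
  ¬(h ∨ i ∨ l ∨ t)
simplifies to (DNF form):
¬h ∧ ¬i ∧ ¬l ∧ ¬t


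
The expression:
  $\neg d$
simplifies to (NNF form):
$\neg d$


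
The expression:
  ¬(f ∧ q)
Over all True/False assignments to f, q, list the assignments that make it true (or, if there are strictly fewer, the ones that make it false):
is false only for:
  f=True, q=True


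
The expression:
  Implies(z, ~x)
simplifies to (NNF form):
~x | ~z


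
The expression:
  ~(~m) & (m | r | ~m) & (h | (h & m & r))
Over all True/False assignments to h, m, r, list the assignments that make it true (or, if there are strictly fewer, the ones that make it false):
is true only for:
  h=True, m=True, r=False;
  h=True, m=True, r=True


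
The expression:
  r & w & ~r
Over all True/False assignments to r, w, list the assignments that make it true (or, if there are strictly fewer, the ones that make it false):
is never true.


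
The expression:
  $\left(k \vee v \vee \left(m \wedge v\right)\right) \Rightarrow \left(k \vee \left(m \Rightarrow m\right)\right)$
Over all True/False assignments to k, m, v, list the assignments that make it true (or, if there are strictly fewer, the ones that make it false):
is always true.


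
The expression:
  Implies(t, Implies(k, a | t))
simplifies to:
True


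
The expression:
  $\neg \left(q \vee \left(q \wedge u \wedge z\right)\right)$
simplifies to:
$\neg q$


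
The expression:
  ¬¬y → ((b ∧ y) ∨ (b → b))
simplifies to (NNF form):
True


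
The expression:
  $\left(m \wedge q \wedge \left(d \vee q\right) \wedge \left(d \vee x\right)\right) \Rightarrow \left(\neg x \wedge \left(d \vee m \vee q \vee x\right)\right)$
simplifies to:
$\neg m \vee \neg q \vee \neg x$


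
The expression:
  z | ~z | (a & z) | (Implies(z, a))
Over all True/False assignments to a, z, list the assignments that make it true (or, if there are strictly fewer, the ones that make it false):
is always true.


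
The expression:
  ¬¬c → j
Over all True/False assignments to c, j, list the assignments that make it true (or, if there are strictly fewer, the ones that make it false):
is false only for:
  c=True, j=False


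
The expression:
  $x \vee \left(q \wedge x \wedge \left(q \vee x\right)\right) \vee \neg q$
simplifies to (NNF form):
$x \vee \neg q$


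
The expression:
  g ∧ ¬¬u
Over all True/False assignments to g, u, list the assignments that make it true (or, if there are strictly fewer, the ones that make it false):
is true only for:
  g=True, u=True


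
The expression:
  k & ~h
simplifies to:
k & ~h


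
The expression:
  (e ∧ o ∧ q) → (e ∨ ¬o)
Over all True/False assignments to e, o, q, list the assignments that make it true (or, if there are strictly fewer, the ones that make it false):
is always true.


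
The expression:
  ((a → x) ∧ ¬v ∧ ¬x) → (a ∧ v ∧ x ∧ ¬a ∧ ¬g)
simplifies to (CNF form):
a ∨ v ∨ x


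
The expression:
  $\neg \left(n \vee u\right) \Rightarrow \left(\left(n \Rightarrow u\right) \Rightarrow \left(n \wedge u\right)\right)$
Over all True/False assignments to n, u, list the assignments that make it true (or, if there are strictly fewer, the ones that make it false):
is false only for:
  n=False, u=False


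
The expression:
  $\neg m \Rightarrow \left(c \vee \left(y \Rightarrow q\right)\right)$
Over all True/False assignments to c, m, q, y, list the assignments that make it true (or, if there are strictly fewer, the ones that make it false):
is false only for:
  c=False, m=False, q=False, y=True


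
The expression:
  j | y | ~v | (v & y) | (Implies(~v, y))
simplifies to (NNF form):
True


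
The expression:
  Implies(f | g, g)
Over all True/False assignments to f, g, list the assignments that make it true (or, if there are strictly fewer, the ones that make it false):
is false only for:
  f=True, g=False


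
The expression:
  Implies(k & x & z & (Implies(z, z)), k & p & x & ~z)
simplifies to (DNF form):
~k | ~x | ~z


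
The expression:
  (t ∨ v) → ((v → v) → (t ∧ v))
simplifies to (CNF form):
(t ∨ ¬v) ∧ (v ∨ ¬t)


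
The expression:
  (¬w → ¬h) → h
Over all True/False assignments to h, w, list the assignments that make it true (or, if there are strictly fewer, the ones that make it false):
is true only for:
  h=True, w=False;
  h=True, w=True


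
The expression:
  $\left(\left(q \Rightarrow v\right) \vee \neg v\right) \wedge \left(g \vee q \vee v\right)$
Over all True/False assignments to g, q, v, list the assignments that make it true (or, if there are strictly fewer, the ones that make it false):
is false only for:
  g=False, q=False, v=False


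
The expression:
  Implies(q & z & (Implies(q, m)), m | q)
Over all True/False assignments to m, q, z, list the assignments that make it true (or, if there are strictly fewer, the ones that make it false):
is always true.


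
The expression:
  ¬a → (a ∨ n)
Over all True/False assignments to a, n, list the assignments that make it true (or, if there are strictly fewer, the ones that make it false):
is false only for:
  a=False, n=False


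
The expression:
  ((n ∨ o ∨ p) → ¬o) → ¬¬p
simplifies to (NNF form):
o ∨ p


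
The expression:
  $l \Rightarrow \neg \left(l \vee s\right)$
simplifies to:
$\neg l$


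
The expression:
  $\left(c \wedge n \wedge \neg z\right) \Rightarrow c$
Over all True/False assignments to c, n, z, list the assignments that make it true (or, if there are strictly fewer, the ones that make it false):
is always true.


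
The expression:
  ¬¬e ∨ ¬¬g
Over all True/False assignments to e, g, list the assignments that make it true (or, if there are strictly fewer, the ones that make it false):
is false only for:
  e=False, g=False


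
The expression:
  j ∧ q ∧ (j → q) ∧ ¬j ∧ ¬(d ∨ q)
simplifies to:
False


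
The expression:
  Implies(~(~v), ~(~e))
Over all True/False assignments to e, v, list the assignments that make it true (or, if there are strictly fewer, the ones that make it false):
is false only for:
  e=False, v=True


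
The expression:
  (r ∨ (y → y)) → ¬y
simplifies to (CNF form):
¬y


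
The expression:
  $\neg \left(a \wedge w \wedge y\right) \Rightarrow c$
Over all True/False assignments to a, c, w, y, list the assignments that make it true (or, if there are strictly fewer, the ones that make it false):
is false only for:
  a=False, c=False, w=False, y=False;
  a=False, c=False, w=False, y=True;
  a=False, c=False, w=True, y=False;
  a=False, c=False, w=True, y=True;
  a=True, c=False, w=False, y=False;
  a=True, c=False, w=False, y=True;
  a=True, c=False, w=True, y=False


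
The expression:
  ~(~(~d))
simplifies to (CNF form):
~d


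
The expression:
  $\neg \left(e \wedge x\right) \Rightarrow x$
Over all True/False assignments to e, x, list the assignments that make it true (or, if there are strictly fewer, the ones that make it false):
is true only for:
  e=False, x=True;
  e=True, x=True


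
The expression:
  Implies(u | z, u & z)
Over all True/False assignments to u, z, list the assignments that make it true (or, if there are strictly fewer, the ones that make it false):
is true only for:
  u=False, z=False;
  u=True, z=True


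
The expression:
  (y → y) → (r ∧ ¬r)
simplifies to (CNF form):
False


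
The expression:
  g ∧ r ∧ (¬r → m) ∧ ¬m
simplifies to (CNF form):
g ∧ r ∧ ¬m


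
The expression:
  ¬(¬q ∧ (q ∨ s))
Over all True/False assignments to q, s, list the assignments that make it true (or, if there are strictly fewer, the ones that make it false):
is false only for:
  q=False, s=True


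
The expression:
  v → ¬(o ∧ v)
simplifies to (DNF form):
¬o ∨ ¬v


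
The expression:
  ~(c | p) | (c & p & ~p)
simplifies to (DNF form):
~c & ~p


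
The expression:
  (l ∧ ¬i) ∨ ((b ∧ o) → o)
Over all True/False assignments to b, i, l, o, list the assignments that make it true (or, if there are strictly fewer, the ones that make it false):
is always true.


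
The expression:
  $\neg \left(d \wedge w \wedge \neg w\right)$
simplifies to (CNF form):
$\text{True}$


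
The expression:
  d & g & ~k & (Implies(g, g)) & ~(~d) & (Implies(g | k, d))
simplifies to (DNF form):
d & g & ~k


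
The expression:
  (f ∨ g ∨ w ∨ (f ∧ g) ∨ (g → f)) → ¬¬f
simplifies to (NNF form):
f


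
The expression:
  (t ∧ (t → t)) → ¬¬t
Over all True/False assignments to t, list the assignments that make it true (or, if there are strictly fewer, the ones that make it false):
is always true.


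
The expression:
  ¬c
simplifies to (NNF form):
¬c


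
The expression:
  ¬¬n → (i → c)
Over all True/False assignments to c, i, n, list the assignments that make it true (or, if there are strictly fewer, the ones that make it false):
is false only for:
  c=False, i=True, n=True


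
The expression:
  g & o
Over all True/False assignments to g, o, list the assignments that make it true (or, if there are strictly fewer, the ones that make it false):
is true only for:
  g=True, o=True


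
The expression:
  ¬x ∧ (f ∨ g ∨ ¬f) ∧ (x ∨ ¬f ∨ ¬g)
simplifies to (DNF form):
(¬f ∧ ¬x) ∨ (¬g ∧ ¬x)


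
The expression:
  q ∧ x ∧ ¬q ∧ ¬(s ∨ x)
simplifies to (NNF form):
False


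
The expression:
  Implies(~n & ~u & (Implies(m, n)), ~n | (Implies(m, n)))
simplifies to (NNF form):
True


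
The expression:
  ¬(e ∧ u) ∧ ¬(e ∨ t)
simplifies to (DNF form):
¬e ∧ ¬t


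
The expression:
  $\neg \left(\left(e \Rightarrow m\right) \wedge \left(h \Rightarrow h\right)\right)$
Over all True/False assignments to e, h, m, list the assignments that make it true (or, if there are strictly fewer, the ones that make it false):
is true only for:
  e=True, h=False, m=False;
  e=True, h=True, m=False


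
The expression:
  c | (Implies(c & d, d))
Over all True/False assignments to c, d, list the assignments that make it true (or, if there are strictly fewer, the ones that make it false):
is always true.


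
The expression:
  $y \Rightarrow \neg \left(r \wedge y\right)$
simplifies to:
$\neg r \vee \neg y$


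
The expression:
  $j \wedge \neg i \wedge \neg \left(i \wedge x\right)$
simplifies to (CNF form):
$j \wedge \neg i$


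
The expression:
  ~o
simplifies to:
~o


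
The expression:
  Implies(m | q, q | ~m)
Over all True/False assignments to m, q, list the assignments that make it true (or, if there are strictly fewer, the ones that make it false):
is false only for:
  m=True, q=False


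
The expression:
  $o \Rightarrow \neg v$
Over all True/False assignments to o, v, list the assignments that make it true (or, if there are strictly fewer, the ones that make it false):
is false only for:
  o=True, v=True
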